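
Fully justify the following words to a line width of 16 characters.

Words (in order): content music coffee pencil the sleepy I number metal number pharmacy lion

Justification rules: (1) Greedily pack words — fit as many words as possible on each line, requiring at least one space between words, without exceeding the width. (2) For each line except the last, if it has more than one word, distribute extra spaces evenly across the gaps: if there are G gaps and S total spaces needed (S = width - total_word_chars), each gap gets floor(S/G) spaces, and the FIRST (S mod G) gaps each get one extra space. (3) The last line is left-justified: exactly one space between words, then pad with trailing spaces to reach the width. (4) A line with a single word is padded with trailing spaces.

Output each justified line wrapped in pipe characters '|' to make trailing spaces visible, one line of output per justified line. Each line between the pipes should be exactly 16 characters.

Line 1: ['content', 'music'] (min_width=13, slack=3)
Line 2: ['coffee', 'pencil'] (min_width=13, slack=3)
Line 3: ['the', 'sleepy', 'I'] (min_width=12, slack=4)
Line 4: ['number', 'metal'] (min_width=12, slack=4)
Line 5: ['number', 'pharmacy'] (min_width=15, slack=1)
Line 6: ['lion'] (min_width=4, slack=12)

Answer: |content    music|
|coffee    pencil|
|the   sleepy   I|
|number     metal|
|number  pharmacy|
|lion            |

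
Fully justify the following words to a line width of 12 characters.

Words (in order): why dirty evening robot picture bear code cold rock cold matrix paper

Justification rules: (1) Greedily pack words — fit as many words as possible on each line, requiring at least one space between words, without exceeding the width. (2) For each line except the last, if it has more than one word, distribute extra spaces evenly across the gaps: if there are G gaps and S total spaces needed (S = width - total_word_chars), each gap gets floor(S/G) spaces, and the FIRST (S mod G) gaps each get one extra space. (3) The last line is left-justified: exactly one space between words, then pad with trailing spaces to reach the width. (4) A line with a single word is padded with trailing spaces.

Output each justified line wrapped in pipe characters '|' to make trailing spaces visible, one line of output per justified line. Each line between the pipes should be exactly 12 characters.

Line 1: ['why', 'dirty'] (min_width=9, slack=3)
Line 2: ['evening'] (min_width=7, slack=5)
Line 3: ['robot'] (min_width=5, slack=7)
Line 4: ['picture', 'bear'] (min_width=12, slack=0)
Line 5: ['code', 'cold'] (min_width=9, slack=3)
Line 6: ['rock', 'cold'] (min_width=9, slack=3)
Line 7: ['matrix', 'paper'] (min_width=12, slack=0)

Answer: |why    dirty|
|evening     |
|robot       |
|picture bear|
|code    cold|
|rock    cold|
|matrix paper|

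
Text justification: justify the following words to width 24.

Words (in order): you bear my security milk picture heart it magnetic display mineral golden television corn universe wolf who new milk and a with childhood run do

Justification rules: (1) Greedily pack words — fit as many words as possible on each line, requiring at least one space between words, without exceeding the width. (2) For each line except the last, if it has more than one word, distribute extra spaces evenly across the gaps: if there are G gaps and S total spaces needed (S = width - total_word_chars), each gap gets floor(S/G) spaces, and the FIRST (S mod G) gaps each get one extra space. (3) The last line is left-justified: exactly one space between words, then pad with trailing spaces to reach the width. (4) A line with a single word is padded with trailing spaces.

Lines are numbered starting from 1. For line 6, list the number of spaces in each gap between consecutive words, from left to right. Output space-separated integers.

Answer: 4 4 4

Derivation:
Line 1: ['you', 'bear', 'my', 'security'] (min_width=20, slack=4)
Line 2: ['milk', 'picture', 'heart', 'it'] (min_width=21, slack=3)
Line 3: ['magnetic', 'display', 'mineral'] (min_width=24, slack=0)
Line 4: ['golden', 'television', 'corn'] (min_width=22, slack=2)
Line 5: ['universe', 'wolf', 'who', 'new'] (min_width=21, slack=3)
Line 6: ['milk', 'and', 'a', 'with'] (min_width=15, slack=9)
Line 7: ['childhood', 'run', 'do'] (min_width=16, slack=8)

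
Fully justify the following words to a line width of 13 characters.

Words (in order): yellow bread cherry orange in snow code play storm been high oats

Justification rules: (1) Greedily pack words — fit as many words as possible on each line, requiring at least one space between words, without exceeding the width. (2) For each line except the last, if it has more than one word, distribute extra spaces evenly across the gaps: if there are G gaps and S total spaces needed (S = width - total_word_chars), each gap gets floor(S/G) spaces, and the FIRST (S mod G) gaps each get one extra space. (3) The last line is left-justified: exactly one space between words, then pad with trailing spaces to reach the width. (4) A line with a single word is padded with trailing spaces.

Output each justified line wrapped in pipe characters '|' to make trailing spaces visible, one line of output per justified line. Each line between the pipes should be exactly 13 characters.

Answer: |yellow  bread|
|cherry orange|
|in  snow code|
|play    storm|
|been     high|
|oats         |

Derivation:
Line 1: ['yellow', 'bread'] (min_width=12, slack=1)
Line 2: ['cherry', 'orange'] (min_width=13, slack=0)
Line 3: ['in', 'snow', 'code'] (min_width=12, slack=1)
Line 4: ['play', 'storm'] (min_width=10, slack=3)
Line 5: ['been', 'high'] (min_width=9, slack=4)
Line 6: ['oats'] (min_width=4, slack=9)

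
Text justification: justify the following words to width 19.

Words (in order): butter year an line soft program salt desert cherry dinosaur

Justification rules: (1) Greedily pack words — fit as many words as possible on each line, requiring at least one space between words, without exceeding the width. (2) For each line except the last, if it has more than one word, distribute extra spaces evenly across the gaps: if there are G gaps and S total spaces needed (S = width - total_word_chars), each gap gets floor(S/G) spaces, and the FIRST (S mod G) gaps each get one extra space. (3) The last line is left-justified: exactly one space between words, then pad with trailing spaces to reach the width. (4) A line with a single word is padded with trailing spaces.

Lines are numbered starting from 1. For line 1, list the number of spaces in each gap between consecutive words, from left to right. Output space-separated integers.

Line 1: ['butter', 'year', 'an', 'line'] (min_width=19, slack=0)
Line 2: ['soft', 'program', 'salt'] (min_width=17, slack=2)
Line 3: ['desert', 'cherry'] (min_width=13, slack=6)
Line 4: ['dinosaur'] (min_width=8, slack=11)

Answer: 1 1 1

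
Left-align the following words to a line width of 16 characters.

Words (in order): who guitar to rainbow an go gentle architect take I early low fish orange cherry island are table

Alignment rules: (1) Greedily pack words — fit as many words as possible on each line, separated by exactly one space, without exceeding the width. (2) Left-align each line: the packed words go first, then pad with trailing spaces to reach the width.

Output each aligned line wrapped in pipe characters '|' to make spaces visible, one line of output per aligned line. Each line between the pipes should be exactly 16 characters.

Line 1: ['who', 'guitar', 'to'] (min_width=13, slack=3)
Line 2: ['rainbow', 'an', 'go'] (min_width=13, slack=3)
Line 3: ['gentle', 'architect'] (min_width=16, slack=0)
Line 4: ['take', 'I', 'early', 'low'] (min_width=16, slack=0)
Line 5: ['fish', 'orange'] (min_width=11, slack=5)
Line 6: ['cherry', 'island'] (min_width=13, slack=3)
Line 7: ['are', 'table'] (min_width=9, slack=7)

Answer: |who guitar to   |
|rainbow an go   |
|gentle architect|
|take I early low|
|fish orange     |
|cherry island   |
|are table       |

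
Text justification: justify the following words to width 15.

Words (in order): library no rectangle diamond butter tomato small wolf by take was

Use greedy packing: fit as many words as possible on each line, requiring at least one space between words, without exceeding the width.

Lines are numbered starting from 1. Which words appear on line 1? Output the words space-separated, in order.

Line 1: ['library', 'no'] (min_width=10, slack=5)
Line 2: ['rectangle'] (min_width=9, slack=6)
Line 3: ['diamond', 'butter'] (min_width=14, slack=1)
Line 4: ['tomato', 'small'] (min_width=12, slack=3)
Line 5: ['wolf', 'by', 'take'] (min_width=12, slack=3)
Line 6: ['was'] (min_width=3, slack=12)

Answer: library no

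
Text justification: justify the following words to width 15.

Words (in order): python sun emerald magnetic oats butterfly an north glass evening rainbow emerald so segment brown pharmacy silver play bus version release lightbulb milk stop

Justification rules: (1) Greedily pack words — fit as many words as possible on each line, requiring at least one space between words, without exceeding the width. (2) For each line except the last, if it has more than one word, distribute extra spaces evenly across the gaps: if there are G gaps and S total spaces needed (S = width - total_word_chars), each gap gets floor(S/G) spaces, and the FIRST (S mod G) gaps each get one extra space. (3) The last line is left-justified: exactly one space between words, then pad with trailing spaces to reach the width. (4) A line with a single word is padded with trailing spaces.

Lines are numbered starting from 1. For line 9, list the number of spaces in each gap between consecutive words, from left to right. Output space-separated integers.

Answer: 1

Derivation:
Line 1: ['python', 'sun'] (min_width=10, slack=5)
Line 2: ['emerald'] (min_width=7, slack=8)
Line 3: ['magnetic', 'oats'] (min_width=13, slack=2)
Line 4: ['butterfly', 'an'] (min_width=12, slack=3)
Line 5: ['north', 'glass'] (min_width=11, slack=4)
Line 6: ['evening', 'rainbow'] (min_width=15, slack=0)
Line 7: ['emerald', 'so'] (min_width=10, slack=5)
Line 8: ['segment', 'brown'] (min_width=13, slack=2)
Line 9: ['pharmacy', 'silver'] (min_width=15, slack=0)
Line 10: ['play', 'bus'] (min_width=8, slack=7)
Line 11: ['version', 'release'] (min_width=15, slack=0)
Line 12: ['lightbulb', 'milk'] (min_width=14, slack=1)
Line 13: ['stop'] (min_width=4, slack=11)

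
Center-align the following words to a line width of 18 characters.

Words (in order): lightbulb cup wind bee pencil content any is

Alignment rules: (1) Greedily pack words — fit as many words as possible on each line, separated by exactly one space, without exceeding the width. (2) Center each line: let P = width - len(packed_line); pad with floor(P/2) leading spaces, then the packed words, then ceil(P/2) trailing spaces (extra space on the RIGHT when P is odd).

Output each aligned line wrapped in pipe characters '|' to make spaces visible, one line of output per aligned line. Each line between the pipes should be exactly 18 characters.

Line 1: ['lightbulb', 'cup', 'wind'] (min_width=18, slack=0)
Line 2: ['bee', 'pencil', 'content'] (min_width=18, slack=0)
Line 3: ['any', 'is'] (min_width=6, slack=12)

Answer: |lightbulb cup wind|
|bee pencil content|
|      any is      |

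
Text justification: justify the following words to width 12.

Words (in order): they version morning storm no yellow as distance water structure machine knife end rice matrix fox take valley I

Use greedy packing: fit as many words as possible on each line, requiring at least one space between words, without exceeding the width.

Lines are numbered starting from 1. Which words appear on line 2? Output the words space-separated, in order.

Line 1: ['they', 'version'] (min_width=12, slack=0)
Line 2: ['morning'] (min_width=7, slack=5)
Line 3: ['storm', 'no'] (min_width=8, slack=4)
Line 4: ['yellow', 'as'] (min_width=9, slack=3)
Line 5: ['distance'] (min_width=8, slack=4)
Line 6: ['water'] (min_width=5, slack=7)
Line 7: ['structure'] (min_width=9, slack=3)
Line 8: ['machine'] (min_width=7, slack=5)
Line 9: ['knife', 'end'] (min_width=9, slack=3)
Line 10: ['rice', 'matrix'] (min_width=11, slack=1)
Line 11: ['fox', 'take'] (min_width=8, slack=4)
Line 12: ['valley', 'I'] (min_width=8, slack=4)

Answer: morning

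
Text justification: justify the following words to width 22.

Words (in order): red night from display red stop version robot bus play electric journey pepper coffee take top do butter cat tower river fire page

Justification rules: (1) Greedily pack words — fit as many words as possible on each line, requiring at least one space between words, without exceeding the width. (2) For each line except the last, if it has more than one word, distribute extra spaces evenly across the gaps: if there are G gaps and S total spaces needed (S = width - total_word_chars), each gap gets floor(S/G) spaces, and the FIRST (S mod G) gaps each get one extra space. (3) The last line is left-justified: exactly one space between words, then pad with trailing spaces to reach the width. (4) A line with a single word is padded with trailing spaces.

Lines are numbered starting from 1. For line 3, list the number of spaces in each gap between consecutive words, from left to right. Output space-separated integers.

Line 1: ['red', 'night', 'from', 'display'] (min_width=22, slack=0)
Line 2: ['red', 'stop', 'version', 'robot'] (min_width=22, slack=0)
Line 3: ['bus', 'play', 'electric'] (min_width=17, slack=5)
Line 4: ['journey', 'pepper', 'coffee'] (min_width=21, slack=1)
Line 5: ['take', 'top', 'do', 'butter', 'cat'] (min_width=22, slack=0)
Line 6: ['tower', 'river', 'fire', 'page'] (min_width=21, slack=1)

Answer: 4 3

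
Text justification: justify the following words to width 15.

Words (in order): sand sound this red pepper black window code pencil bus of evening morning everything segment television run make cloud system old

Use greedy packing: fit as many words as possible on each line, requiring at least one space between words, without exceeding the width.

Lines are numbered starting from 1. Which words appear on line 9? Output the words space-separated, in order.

Answer: television run

Derivation:
Line 1: ['sand', 'sound', 'this'] (min_width=15, slack=0)
Line 2: ['red', 'pepper'] (min_width=10, slack=5)
Line 3: ['black', 'window'] (min_width=12, slack=3)
Line 4: ['code', 'pencil', 'bus'] (min_width=15, slack=0)
Line 5: ['of', 'evening'] (min_width=10, slack=5)
Line 6: ['morning'] (min_width=7, slack=8)
Line 7: ['everything'] (min_width=10, slack=5)
Line 8: ['segment'] (min_width=7, slack=8)
Line 9: ['television', 'run'] (min_width=14, slack=1)
Line 10: ['make', 'cloud'] (min_width=10, slack=5)
Line 11: ['system', 'old'] (min_width=10, slack=5)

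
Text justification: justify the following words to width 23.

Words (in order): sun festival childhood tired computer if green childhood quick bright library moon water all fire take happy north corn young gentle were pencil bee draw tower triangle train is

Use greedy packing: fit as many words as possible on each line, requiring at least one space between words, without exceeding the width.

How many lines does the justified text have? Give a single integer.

Answer: 8

Derivation:
Line 1: ['sun', 'festival', 'childhood'] (min_width=22, slack=1)
Line 2: ['tired', 'computer', 'if', 'green'] (min_width=23, slack=0)
Line 3: ['childhood', 'quick', 'bright'] (min_width=22, slack=1)
Line 4: ['library', 'moon', 'water', 'all'] (min_width=22, slack=1)
Line 5: ['fire', 'take', 'happy', 'north'] (min_width=21, slack=2)
Line 6: ['corn', 'young', 'gentle', 'were'] (min_width=22, slack=1)
Line 7: ['pencil', 'bee', 'draw', 'tower'] (min_width=21, slack=2)
Line 8: ['triangle', 'train', 'is'] (min_width=17, slack=6)
Total lines: 8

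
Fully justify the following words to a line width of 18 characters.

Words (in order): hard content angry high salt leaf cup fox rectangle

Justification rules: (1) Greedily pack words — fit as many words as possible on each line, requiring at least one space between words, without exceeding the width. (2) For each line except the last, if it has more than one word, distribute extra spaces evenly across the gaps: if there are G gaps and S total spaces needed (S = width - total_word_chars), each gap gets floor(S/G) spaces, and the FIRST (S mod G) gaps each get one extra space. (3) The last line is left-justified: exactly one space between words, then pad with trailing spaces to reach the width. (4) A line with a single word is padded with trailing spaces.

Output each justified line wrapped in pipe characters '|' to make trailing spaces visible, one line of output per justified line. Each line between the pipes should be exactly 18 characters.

Line 1: ['hard', 'content', 'angry'] (min_width=18, slack=0)
Line 2: ['high', 'salt', 'leaf', 'cup'] (min_width=18, slack=0)
Line 3: ['fox', 'rectangle'] (min_width=13, slack=5)

Answer: |hard content angry|
|high salt leaf cup|
|fox rectangle     |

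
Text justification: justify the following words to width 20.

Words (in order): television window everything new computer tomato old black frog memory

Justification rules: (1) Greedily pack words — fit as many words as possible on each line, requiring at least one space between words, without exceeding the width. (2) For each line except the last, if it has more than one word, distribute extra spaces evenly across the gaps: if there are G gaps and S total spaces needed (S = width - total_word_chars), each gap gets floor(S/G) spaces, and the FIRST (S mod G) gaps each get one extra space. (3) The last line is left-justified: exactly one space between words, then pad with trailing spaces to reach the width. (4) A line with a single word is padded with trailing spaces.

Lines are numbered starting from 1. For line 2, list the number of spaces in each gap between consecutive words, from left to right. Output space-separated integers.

Answer: 7

Derivation:
Line 1: ['television', 'window'] (min_width=17, slack=3)
Line 2: ['everything', 'new'] (min_width=14, slack=6)
Line 3: ['computer', 'tomato', 'old'] (min_width=19, slack=1)
Line 4: ['black', 'frog', 'memory'] (min_width=17, slack=3)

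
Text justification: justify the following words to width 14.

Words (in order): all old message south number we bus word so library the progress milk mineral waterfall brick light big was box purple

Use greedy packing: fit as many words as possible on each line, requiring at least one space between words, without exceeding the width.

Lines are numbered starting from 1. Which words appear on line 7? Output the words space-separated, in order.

Line 1: ['all', 'old'] (min_width=7, slack=7)
Line 2: ['message', 'south'] (min_width=13, slack=1)
Line 3: ['number', 'we', 'bus'] (min_width=13, slack=1)
Line 4: ['word', 'so'] (min_width=7, slack=7)
Line 5: ['library', 'the'] (min_width=11, slack=3)
Line 6: ['progress', 'milk'] (min_width=13, slack=1)
Line 7: ['mineral'] (min_width=7, slack=7)
Line 8: ['waterfall'] (min_width=9, slack=5)
Line 9: ['brick', 'light'] (min_width=11, slack=3)
Line 10: ['big', 'was', 'box'] (min_width=11, slack=3)
Line 11: ['purple'] (min_width=6, slack=8)

Answer: mineral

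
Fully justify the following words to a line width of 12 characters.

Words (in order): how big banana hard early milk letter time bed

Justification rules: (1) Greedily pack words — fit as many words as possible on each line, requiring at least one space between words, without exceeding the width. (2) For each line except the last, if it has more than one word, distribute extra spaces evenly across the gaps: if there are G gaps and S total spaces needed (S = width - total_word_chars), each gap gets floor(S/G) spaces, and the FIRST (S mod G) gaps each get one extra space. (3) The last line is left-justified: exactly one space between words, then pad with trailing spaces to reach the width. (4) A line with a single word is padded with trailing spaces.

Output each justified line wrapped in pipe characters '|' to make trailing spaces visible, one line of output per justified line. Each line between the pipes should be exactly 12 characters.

Answer: |how      big|
|banana  hard|
|early   milk|
|letter  time|
|bed         |

Derivation:
Line 1: ['how', 'big'] (min_width=7, slack=5)
Line 2: ['banana', 'hard'] (min_width=11, slack=1)
Line 3: ['early', 'milk'] (min_width=10, slack=2)
Line 4: ['letter', 'time'] (min_width=11, slack=1)
Line 5: ['bed'] (min_width=3, slack=9)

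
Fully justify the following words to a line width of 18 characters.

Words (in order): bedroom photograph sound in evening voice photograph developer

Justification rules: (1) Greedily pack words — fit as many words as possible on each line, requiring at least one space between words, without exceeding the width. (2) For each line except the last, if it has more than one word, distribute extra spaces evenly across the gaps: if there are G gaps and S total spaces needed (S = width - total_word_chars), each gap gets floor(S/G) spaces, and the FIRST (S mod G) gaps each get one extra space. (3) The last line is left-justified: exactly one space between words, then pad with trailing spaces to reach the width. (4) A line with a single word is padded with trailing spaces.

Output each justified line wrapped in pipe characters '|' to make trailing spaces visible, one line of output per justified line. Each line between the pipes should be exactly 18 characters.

Line 1: ['bedroom', 'photograph'] (min_width=18, slack=0)
Line 2: ['sound', 'in', 'evening'] (min_width=16, slack=2)
Line 3: ['voice', 'photograph'] (min_width=16, slack=2)
Line 4: ['developer'] (min_width=9, slack=9)

Answer: |bedroom photograph|
|sound  in  evening|
|voice   photograph|
|developer         |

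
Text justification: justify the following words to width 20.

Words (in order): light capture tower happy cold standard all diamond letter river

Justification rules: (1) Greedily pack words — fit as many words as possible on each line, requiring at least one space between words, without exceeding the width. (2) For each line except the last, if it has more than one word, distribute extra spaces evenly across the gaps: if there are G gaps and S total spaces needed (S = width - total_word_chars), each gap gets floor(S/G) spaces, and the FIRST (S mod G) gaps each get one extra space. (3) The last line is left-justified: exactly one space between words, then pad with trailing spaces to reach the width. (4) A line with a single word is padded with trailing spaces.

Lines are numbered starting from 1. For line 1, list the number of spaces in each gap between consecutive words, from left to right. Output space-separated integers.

Line 1: ['light', 'capture', 'tower'] (min_width=19, slack=1)
Line 2: ['happy', 'cold', 'standard'] (min_width=19, slack=1)
Line 3: ['all', 'diamond', 'letter'] (min_width=18, slack=2)
Line 4: ['river'] (min_width=5, slack=15)

Answer: 2 1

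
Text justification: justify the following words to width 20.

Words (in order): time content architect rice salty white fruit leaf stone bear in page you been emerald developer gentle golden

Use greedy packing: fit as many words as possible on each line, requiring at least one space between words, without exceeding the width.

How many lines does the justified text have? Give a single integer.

Answer: 7

Derivation:
Line 1: ['time', 'content'] (min_width=12, slack=8)
Line 2: ['architect', 'rice', 'salty'] (min_width=20, slack=0)
Line 3: ['white', 'fruit', 'leaf'] (min_width=16, slack=4)
Line 4: ['stone', 'bear', 'in', 'page'] (min_width=18, slack=2)
Line 5: ['you', 'been', 'emerald'] (min_width=16, slack=4)
Line 6: ['developer', 'gentle'] (min_width=16, slack=4)
Line 7: ['golden'] (min_width=6, slack=14)
Total lines: 7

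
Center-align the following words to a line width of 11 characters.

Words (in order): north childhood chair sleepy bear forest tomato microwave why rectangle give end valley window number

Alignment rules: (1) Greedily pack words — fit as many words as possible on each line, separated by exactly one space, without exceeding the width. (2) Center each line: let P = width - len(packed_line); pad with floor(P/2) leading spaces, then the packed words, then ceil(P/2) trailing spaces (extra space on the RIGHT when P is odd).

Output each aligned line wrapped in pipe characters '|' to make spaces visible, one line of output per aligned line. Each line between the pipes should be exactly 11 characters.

Answer: |   north   |
| childhood |
|   chair   |
|sleepy bear|
|  forest   |
|  tomato   |
| microwave |
|    why    |
| rectangle |
| give end  |
|  valley   |
|  window   |
|  number   |

Derivation:
Line 1: ['north'] (min_width=5, slack=6)
Line 2: ['childhood'] (min_width=9, slack=2)
Line 3: ['chair'] (min_width=5, slack=6)
Line 4: ['sleepy', 'bear'] (min_width=11, slack=0)
Line 5: ['forest'] (min_width=6, slack=5)
Line 6: ['tomato'] (min_width=6, slack=5)
Line 7: ['microwave'] (min_width=9, slack=2)
Line 8: ['why'] (min_width=3, slack=8)
Line 9: ['rectangle'] (min_width=9, slack=2)
Line 10: ['give', 'end'] (min_width=8, slack=3)
Line 11: ['valley'] (min_width=6, slack=5)
Line 12: ['window'] (min_width=6, slack=5)
Line 13: ['number'] (min_width=6, slack=5)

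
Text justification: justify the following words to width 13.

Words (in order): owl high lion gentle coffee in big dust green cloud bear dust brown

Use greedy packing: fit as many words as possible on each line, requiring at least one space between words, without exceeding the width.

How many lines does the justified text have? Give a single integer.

Line 1: ['owl', 'high', 'lion'] (min_width=13, slack=0)
Line 2: ['gentle', 'coffee'] (min_width=13, slack=0)
Line 3: ['in', 'big', 'dust'] (min_width=11, slack=2)
Line 4: ['green', 'cloud'] (min_width=11, slack=2)
Line 5: ['bear', 'dust'] (min_width=9, slack=4)
Line 6: ['brown'] (min_width=5, slack=8)
Total lines: 6

Answer: 6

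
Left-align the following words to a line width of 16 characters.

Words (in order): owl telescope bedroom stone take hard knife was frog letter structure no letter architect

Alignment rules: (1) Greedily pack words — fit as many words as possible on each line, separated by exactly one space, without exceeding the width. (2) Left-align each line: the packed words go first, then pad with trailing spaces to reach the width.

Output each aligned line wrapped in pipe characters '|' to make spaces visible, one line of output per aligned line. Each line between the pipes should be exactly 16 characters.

Answer: |owl telescope   |
|bedroom stone   |
|take hard knife |
|was frog letter |
|structure no    |
|letter architect|

Derivation:
Line 1: ['owl', 'telescope'] (min_width=13, slack=3)
Line 2: ['bedroom', 'stone'] (min_width=13, slack=3)
Line 3: ['take', 'hard', 'knife'] (min_width=15, slack=1)
Line 4: ['was', 'frog', 'letter'] (min_width=15, slack=1)
Line 5: ['structure', 'no'] (min_width=12, slack=4)
Line 6: ['letter', 'architect'] (min_width=16, slack=0)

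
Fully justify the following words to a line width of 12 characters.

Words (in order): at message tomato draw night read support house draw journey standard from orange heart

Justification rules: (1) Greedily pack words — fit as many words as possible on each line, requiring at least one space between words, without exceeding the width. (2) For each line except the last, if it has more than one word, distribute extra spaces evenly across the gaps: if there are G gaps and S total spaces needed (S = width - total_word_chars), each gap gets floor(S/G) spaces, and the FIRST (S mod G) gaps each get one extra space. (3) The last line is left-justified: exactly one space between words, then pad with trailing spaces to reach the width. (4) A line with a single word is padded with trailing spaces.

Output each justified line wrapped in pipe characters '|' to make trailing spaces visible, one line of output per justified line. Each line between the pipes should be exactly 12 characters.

Line 1: ['at', 'message'] (min_width=10, slack=2)
Line 2: ['tomato', 'draw'] (min_width=11, slack=1)
Line 3: ['night', 'read'] (min_width=10, slack=2)
Line 4: ['support'] (min_width=7, slack=5)
Line 5: ['house', 'draw'] (min_width=10, slack=2)
Line 6: ['journey'] (min_width=7, slack=5)
Line 7: ['standard'] (min_width=8, slack=4)
Line 8: ['from', 'orange'] (min_width=11, slack=1)
Line 9: ['heart'] (min_width=5, slack=7)

Answer: |at   message|
|tomato  draw|
|night   read|
|support     |
|house   draw|
|journey     |
|standard    |
|from  orange|
|heart       |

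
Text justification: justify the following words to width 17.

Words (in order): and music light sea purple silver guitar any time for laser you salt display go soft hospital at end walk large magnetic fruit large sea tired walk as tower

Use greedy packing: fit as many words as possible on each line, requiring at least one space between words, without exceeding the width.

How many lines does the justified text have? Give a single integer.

Answer: 10

Derivation:
Line 1: ['and', 'music', 'light'] (min_width=15, slack=2)
Line 2: ['sea', 'purple', 'silver'] (min_width=17, slack=0)
Line 3: ['guitar', 'any', 'time'] (min_width=15, slack=2)
Line 4: ['for', 'laser', 'you'] (min_width=13, slack=4)
Line 5: ['salt', 'display', 'go'] (min_width=15, slack=2)
Line 6: ['soft', 'hospital', 'at'] (min_width=16, slack=1)
Line 7: ['end', 'walk', 'large'] (min_width=14, slack=3)
Line 8: ['magnetic', 'fruit'] (min_width=14, slack=3)
Line 9: ['large', 'sea', 'tired'] (min_width=15, slack=2)
Line 10: ['walk', 'as', 'tower'] (min_width=13, slack=4)
Total lines: 10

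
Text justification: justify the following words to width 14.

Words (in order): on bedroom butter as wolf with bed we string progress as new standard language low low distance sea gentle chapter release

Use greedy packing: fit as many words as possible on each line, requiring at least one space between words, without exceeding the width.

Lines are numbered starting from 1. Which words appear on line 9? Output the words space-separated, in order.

Line 1: ['on', 'bedroom'] (min_width=10, slack=4)
Line 2: ['butter', 'as', 'wolf'] (min_width=14, slack=0)
Line 3: ['with', 'bed', 'we'] (min_width=11, slack=3)
Line 4: ['string'] (min_width=6, slack=8)
Line 5: ['progress', 'as'] (min_width=11, slack=3)
Line 6: ['new', 'standard'] (min_width=12, slack=2)
Line 7: ['language', 'low'] (min_width=12, slack=2)
Line 8: ['low', 'distance'] (min_width=12, slack=2)
Line 9: ['sea', 'gentle'] (min_width=10, slack=4)
Line 10: ['chapter'] (min_width=7, slack=7)
Line 11: ['release'] (min_width=7, slack=7)

Answer: sea gentle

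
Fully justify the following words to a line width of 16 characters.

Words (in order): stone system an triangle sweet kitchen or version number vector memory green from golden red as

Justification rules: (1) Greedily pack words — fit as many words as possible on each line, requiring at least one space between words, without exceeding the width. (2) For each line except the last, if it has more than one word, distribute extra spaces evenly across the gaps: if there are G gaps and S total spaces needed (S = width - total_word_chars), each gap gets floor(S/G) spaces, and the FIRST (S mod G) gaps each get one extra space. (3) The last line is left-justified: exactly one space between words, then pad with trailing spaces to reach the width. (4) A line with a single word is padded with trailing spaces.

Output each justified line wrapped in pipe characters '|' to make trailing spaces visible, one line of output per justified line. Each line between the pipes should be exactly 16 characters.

Answer: |stone  system an|
|triangle   sweet|
|kitchen       or|
|version   number|
|vector    memory|
|green       from|
|golden red as   |

Derivation:
Line 1: ['stone', 'system', 'an'] (min_width=15, slack=1)
Line 2: ['triangle', 'sweet'] (min_width=14, slack=2)
Line 3: ['kitchen', 'or'] (min_width=10, slack=6)
Line 4: ['version', 'number'] (min_width=14, slack=2)
Line 5: ['vector', 'memory'] (min_width=13, slack=3)
Line 6: ['green', 'from'] (min_width=10, slack=6)
Line 7: ['golden', 'red', 'as'] (min_width=13, slack=3)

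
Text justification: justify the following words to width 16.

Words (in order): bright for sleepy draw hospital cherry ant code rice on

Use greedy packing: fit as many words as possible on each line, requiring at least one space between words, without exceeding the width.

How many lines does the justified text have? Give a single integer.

Line 1: ['bright', 'for'] (min_width=10, slack=6)
Line 2: ['sleepy', 'draw'] (min_width=11, slack=5)
Line 3: ['hospital', 'cherry'] (min_width=15, slack=1)
Line 4: ['ant', 'code', 'rice', 'on'] (min_width=16, slack=0)
Total lines: 4

Answer: 4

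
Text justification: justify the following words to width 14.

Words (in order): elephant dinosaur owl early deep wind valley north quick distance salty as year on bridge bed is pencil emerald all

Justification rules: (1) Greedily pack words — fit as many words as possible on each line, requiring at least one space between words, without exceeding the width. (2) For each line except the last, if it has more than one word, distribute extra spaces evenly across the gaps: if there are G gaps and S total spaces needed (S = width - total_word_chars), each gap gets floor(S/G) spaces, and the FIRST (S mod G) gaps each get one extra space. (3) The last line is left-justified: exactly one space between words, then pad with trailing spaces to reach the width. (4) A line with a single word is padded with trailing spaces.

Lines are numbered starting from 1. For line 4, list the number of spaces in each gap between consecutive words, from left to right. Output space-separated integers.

Answer: 4

Derivation:
Line 1: ['elephant'] (min_width=8, slack=6)
Line 2: ['dinosaur', 'owl'] (min_width=12, slack=2)
Line 3: ['early', 'deep'] (min_width=10, slack=4)
Line 4: ['wind', 'valley'] (min_width=11, slack=3)
Line 5: ['north', 'quick'] (min_width=11, slack=3)
Line 6: ['distance', 'salty'] (min_width=14, slack=0)
Line 7: ['as', 'year', 'on'] (min_width=10, slack=4)
Line 8: ['bridge', 'bed', 'is'] (min_width=13, slack=1)
Line 9: ['pencil', 'emerald'] (min_width=14, slack=0)
Line 10: ['all'] (min_width=3, slack=11)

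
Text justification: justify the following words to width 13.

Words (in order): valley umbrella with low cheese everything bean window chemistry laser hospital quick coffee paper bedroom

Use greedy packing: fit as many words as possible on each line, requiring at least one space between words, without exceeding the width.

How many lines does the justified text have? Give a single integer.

Line 1: ['valley'] (min_width=6, slack=7)
Line 2: ['umbrella', 'with'] (min_width=13, slack=0)
Line 3: ['low', 'cheese'] (min_width=10, slack=3)
Line 4: ['everything'] (min_width=10, slack=3)
Line 5: ['bean', 'window'] (min_width=11, slack=2)
Line 6: ['chemistry'] (min_width=9, slack=4)
Line 7: ['laser'] (min_width=5, slack=8)
Line 8: ['hospital'] (min_width=8, slack=5)
Line 9: ['quick', 'coffee'] (min_width=12, slack=1)
Line 10: ['paper', 'bedroom'] (min_width=13, slack=0)
Total lines: 10

Answer: 10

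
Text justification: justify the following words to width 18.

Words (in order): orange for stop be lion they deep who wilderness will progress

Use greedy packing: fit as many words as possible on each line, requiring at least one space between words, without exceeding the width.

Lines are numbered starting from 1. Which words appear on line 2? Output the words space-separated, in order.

Answer: lion they deep who

Derivation:
Line 1: ['orange', 'for', 'stop', 'be'] (min_width=18, slack=0)
Line 2: ['lion', 'they', 'deep', 'who'] (min_width=18, slack=0)
Line 3: ['wilderness', 'will'] (min_width=15, slack=3)
Line 4: ['progress'] (min_width=8, slack=10)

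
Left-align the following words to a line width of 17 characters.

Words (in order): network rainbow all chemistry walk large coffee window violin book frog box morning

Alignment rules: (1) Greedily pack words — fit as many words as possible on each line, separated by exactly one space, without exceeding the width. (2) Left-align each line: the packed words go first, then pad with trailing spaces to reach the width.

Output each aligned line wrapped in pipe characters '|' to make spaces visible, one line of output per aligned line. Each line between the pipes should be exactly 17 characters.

Answer: |network rainbow  |
|all chemistry    |
|walk large coffee|
|window violin    |
|book frog box    |
|morning          |

Derivation:
Line 1: ['network', 'rainbow'] (min_width=15, slack=2)
Line 2: ['all', 'chemistry'] (min_width=13, slack=4)
Line 3: ['walk', 'large', 'coffee'] (min_width=17, slack=0)
Line 4: ['window', 'violin'] (min_width=13, slack=4)
Line 5: ['book', 'frog', 'box'] (min_width=13, slack=4)
Line 6: ['morning'] (min_width=7, slack=10)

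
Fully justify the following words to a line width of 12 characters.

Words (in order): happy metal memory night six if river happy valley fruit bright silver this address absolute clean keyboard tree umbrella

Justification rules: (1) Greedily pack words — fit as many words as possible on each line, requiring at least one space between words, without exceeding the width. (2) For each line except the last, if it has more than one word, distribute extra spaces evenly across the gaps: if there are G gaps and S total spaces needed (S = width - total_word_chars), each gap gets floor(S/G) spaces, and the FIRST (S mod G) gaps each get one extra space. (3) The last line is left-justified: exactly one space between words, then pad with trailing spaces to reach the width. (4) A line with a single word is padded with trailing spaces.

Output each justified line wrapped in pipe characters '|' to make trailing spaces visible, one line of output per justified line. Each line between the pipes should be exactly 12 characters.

Answer: |happy  metal|
|memory night|
|six if river|
|happy valley|
|fruit bright|
|silver  this|
|address     |
|absolute    |
|clean       |
|keyboard    |
|tree        |
|umbrella    |

Derivation:
Line 1: ['happy', 'metal'] (min_width=11, slack=1)
Line 2: ['memory', 'night'] (min_width=12, slack=0)
Line 3: ['six', 'if', 'river'] (min_width=12, slack=0)
Line 4: ['happy', 'valley'] (min_width=12, slack=0)
Line 5: ['fruit', 'bright'] (min_width=12, slack=0)
Line 6: ['silver', 'this'] (min_width=11, slack=1)
Line 7: ['address'] (min_width=7, slack=5)
Line 8: ['absolute'] (min_width=8, slack=4)
Line 9: ['clean'] (min_width=5, slack=7)
Line 10: ['keyboard'] (min_width=8, slack=4)
Line 11: ['tree'] (min_width=4, slack=8)
Line 12: ['umbrella'] (min_width=8, slack=4)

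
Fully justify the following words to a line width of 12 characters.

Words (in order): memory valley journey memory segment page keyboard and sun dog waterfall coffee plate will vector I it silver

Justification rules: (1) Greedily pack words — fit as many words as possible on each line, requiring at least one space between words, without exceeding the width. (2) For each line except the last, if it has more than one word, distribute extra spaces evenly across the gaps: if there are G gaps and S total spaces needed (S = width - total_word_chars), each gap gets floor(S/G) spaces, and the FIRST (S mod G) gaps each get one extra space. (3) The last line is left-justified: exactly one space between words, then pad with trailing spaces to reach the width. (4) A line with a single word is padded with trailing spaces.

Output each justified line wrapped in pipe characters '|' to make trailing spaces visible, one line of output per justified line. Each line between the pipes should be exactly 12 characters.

Line 1: ['memory'] (min_width=6, slack=6)
Line 2: ['valley'] (min_width=6, slack=6)
Line 3: ['journey'] (min_width=7, slack=5)
Line 4: ['memory'] (min_width=6, slack=6)
Line 5: ['segment', 'page'] (min_width=12, slack=0)
Line 6: ['keyboard', 'and'] (min_width=12, slack=0)
Line 7: ['sun', 'dog'] (min_width=7, slack=5)
Line 8: ['waterfall'] (min_width=9, slack=3)
Line 9: ['coffee', 'plate'] (min_width=12, slack=0)
Line 10: ['will', 'vector'] (min_width=11, slack=1)
Line 11: ['I', 'it', 'silver'] (min_width=11, slack=1)

Answer: |memory      |
|valley      |
|journey     |
|memory      |
|segment page|
|keyboard and|
|sun      dog|
|waterfall   |
|coffee plate|
|will  vector|
|I it silver |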